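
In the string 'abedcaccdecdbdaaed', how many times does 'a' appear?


Scanning 'abedcaccdecdbdaaed' for 'a':
  Position 0: 'a' -> MATCH (count: 1)
  Position 5: 'a' -> MATCH (count: 2)
  Position 14: 'a' -> MATCH (count: 3)
  Position 15: 'a' -> MATCH (count: 4)
Total occurrences of 'a': 4

4


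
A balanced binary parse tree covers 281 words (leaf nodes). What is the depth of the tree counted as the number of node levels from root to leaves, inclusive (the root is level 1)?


In a balanced binary tree with n leaves the deepest leaf is ceil(log2(n)) edges below the root,
so counting node levels inclusive of root and leaves gives ceil(log2(n)) + 1 levels.
log2(281) = 8.1344
ceil(8.1344) = 9
levels = 9 + 1 = 10

10


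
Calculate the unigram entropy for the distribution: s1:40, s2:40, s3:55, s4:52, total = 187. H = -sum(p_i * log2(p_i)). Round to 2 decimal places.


Computing entropy H = -sum(p_i * log2(p_i)):
  s1: p = 40/187 = 0.2139, -p*log2(p) = 0.4759
  s2: p = 40/187 = 0.2139, -p*log2(p) = 0.4759
  s3: p = 55/187 = 0.2941, -p*log2(p) = 0.5193
  s4: p = 52/187 = 0.2781, -p*log2(p) = 0.5135
H = sum of terms = 1.9846
Rounded to 2 decimals: 1.98

1.98


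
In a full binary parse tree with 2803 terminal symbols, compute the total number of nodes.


Leaf nodes (terminals): 2803
Internal nodes = n - 1 = 2803 - 1 = 2802
Total = leaves + internal = 2803 + 2802 = 5605

5605


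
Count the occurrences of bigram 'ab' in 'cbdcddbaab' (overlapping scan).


Scanning 'cbdcddbaab' for bigram 'ab':
  Position 0: 'cb' -> no
  Position 1: 'bd' -> no
  Position 2: 'dc' -> no
  Position 3: 'cd' -> no
  Position 4: 'dd' -> no
  Position 5: 'db' -> no
  Position 6: 'ba' -> no
  Position 7: 'aa' -> no
  Position 8: 'ab' -> MATCH
Total matches: 1

1


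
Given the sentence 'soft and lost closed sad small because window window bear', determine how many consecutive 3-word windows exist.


Word trigrams from [10] words:
  Trigram 1: (soft and lost)
  Trigram 2: (and lost closed)
  Trigram 3: (lost closed sad)
  Trigram 4: (closed sad small)
  Trigram 5: (sad small because)
  Trigram 6: (small because window)
  Trigram 7: (because window window)
  Trigram 8: (window window bear)
Total word trigrams: 10 - 2 = 8

8


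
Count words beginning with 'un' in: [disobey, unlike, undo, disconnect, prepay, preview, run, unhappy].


Checking each word for prefix 'un':
  'disobey' -> no (count: 0)
  'unlike' -> YES, starts with 'un' (count: 1)
  'undo' -> YES, starts with 'un' (count: 2)
  'disconnect' -> no (count: 2)
  'prepay' -> no (count: 2)
  'preview' -> no (count: 2)
  'run' -> no (count: 2)
  'unhappy' -> YES, starts with 'un' (count: 3)
Total with prefix 'un': 3

3


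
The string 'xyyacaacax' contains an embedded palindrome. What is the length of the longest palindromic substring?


Scanning 'xyyacaacax' for palindromic substrings.
Substring at positions 3-8: 'acaaca'.
Check: reverse('acaaca') = 'acaaca' -> palindrome confirmed.
Neighbouring characters ('y' / 'x') break symmetry, so it cannot extend further.
No longer palindromic substring exists; longest length = 6

6


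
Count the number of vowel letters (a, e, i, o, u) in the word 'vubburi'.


Scanning each character of 'vubburi':
  Position 1: 'v' -> consonant (running count: 0)
  Position 2: 'u' -> vowel (running count: 1)
  Position 3: 'b' -> consonant (running count: 1)
  Position 4: 'b' -> consonant (running count: 1)
  Position 5: 'u' -> vowel (running count: 2)
  Position 6: 'r' -> consonant (running count: 2)
  Position 7: 'i' -> vowel (running count: 3)
Total vowels: 3

3


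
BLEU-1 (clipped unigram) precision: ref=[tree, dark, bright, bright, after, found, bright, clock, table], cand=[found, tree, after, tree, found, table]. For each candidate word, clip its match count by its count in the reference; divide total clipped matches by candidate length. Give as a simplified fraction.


Reference word counts: {'after': 1, 'bright': 3, 'clock': 1, 'dark': 1, 'found': 1, 'table': 1, 'tree': 1}
Checking each candidate word (with clipping):
  'found' -> in reference (ref count 1, used 1/1) -> match (matches: 1)
  'tree' -> in reference (ref count 1, used 1/1) -> match (matches: 2)
  'after' -> in reference (ref count 1, used 1/1) -> match (matches: 3)
  'tree' -> ref count 1 already used up (1/1) -> clipped, no match (matches: 3)
  'found' -> ref count 1 already used up (1/1) -> clipped, no match (matches: 3)
  'table' -> in reference (ref count 1, used 1/1) -> match (matches: 4)
Clipped matches: 4, Candidate length: 6
Precision = 4/6 = 2/3

2/3


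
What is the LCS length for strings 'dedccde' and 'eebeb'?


DP table for LCS of 'dedccde' and 'eebeb':
       e  e  b  e  b
    0  0  0  0  0  0
  d 0  0  0  0  0  0
  e 0  1  1  1  1  1
  d 0  1  1  1  1  1
  c 0  1  1  1  1  1
  c 0  1  1  1  1  1
  d 0  1  1  1  1  1
  e 0  1  2  2  2  2
LCS: 'ee'
LCS length = 2

2


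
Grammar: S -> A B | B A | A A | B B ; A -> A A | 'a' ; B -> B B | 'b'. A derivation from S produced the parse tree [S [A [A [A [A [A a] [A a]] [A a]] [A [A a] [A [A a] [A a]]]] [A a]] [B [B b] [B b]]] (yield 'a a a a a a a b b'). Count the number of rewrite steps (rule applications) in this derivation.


Every bracketed nonterminal node [X ...] in the tree is produced by exactly one rule application.
Reading the tree off as a leftmost derivation:
  Step 1: S  =>  A B   (applied S -> A B)
  Step 2: A B  =>  A A B   (applied A -> A A)
  Step 3: A A B  =>  A A A B   (applied A -> A A)
  Step 4: A A A B  =>  A A A A B   (applied A -> A A)
  Step 5: A A A A B  =>  A A A A A B   (applied A -> A A)
  Step 6: A A A A A B  =>  a A A A A B   (applied A -> a)
  Step 7: a A A A A B  =>  a a A A A B   (applied A -> a)
  Step 8: a a A A A B  =>  a a a A A B   (applied A -> a)
  Step 9: a a a A A B  =>  a a a A A A B   (applied A -> A A)
  Step 10: a a a A A A B  =>  a a a a A A B   (applied A -> a)
  Step 11: a a a a A A B  =>  a a a a A A A B   (applied A -> A A)
  Step 12: a a a a A A A B  =>  a a a a a A A B   (applied A -> a)
  Step 13: a a a a a A A B  =>  a a a a a a A B   (applied A -> a)
  Step 14: a a a a a a A B  =>  a a a a a a a B   (applied A -> a)
  Step 15: a a a a a a a B  =>  a a a a a a a B B   (applied B -> B B)
  Step 16: a a a a a a a B B  =>  a a a a a a a b B   (applied B -> b)
  Step 17: a a a a a a a b B  =>  a a a a a a a b b   (applied B -> b)
Final yield: a a a a a a a b b
Total rewrite steps: 17

17


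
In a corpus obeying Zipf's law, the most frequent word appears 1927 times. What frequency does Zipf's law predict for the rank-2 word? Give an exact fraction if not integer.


Zipf's law: freq(rank) = f1 / rank
f1 = 1927, rank = 2
freq = 1927 / 2
GCD(1927, 2) = 1
Simplified: 1927/2

1927/2


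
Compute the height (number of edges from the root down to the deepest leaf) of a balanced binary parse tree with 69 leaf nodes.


In a balanced binary tree with n leaves the deepest leaf is ceil(log2(n)) edges below the root.
log2(69) = 6.1085
ceil(6.1085) = 7
height (edges) = 7

7


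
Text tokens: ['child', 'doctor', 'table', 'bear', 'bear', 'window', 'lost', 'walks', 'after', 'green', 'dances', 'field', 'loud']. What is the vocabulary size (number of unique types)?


Listing all tokens and tracking unique types:
  Token 1: 'child' -> NEW (unique so far: 1)
  Token 2: 'doctor' -> NEW (unique so far: 2)
  Token 3: 'table' -> NEW (unique so far: 3)
  Token 4: 'bear' -> NEW (unique so far: 4)
  Token 5: 'bear' -> duplicate (unique so far: 4)
  Token 6: 'window' -> NEW (unique so far: 5)
  Token 7: 'lost' -> NEW (unique so far: 6)
  Token 8: 'walks' -> NEW (unique so far: 7)
  Token 9: 'after' -> NEW (unique so far: 8)
  Token 10: 'green' -> NEW (unique so far: 9)
  Token 11: 'dances' -> NEW (unique so far: 10)
  Token 12: 'field' -> NEW (unique so far: 11)
  Token 13: 'loud' -> NEW (unique so far: 12)
Unique types: ('after', 'bear', 'child', 'dances', 'doctor', 'field', 'green', 'lost', 'loud', 'table', 'walks', 'window')
Vocabulary size: 12

12


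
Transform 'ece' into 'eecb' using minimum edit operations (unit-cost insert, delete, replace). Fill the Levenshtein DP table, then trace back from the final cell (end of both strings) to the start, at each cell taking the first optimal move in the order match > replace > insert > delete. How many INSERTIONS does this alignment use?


Edit distance = 2. Backtracking from cell (3, 4) with preference match > replace > insert > delete,
then listing the resulting alignment 'ece' -> 'eecb' left to right:
  Step 1: insert 'e' [insertion #1]
  Step 2: keep 'e'
  Step 3: keep 'c'
  Step 4: replace e->b
Total insertions: 1

1


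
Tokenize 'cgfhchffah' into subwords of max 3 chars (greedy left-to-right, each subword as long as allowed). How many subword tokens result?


'cgfhchffah' has 10 characters.
Chunking with max size 3:
  Chunk 1: 'cgf' (positions 0-2)
  Chunk 2: 'hch' (positions 3-5)
  Chunk 3: 'ffa' (positions 6-8)
  Chunk 4: 'h' (positions 9-9)
Total chunks: ceil(10 / 3) = 4

4


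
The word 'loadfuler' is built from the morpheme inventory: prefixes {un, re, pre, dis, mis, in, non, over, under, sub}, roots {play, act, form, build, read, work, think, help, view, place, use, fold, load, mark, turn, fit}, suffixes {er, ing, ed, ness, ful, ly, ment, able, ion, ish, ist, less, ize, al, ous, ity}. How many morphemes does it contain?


Segmenting 'loadfuler' against the inventory:
  'load' -> root (morpheme 1)
  'ful' -> suffix (morpheme 2)
  'er' -> suffix (morpheme 3)
Total morphemes: 3

3


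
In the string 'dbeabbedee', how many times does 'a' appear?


Scanning 'dbeabbedee' for 'a':
  Position 3: 'a' -> MATCH (count: 1)
Total occurrences of 'a': 1

1


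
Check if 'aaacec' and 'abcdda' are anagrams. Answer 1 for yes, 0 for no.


Sort characters of 'aaacec': 'aaacce'
Sort characters of 'abcdda': 'aabcdd'
Sorted forms differ -> they are NOT anagrams
Result: 0

0


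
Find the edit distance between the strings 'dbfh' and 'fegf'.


Building DP table for s1='dbfh' (len 4) and s2='fegf' (len 4):
       f  e  g  f
    0  1  2  3  4
  d 1  1  2  3  4
  b 2  2  2  3  4
  f 3  2  3  3  3
  h 4  3  3  4  4
Edit distance = dp[4][4] = 4

4


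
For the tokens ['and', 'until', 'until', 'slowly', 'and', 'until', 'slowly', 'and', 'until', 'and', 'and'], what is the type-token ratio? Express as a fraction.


Tokens: 11
Unique types: ('and', 'slowly', 'until') = 3
TTR = 3/11
Already in lowest terms.

3/11


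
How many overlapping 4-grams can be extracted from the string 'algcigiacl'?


String 'algcigiacl' has length L = 10.
Number of overlapping n-grams = L - n + 1
Substituting: 10 - 4 + 1 = 7

7


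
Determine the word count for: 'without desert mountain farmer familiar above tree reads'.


Counting words by splitting on spaces:
  Word 1: 'without'
  Word 2: 'desert'
  Word 3: 'mountain'
  Word 4: 'farmer'
  Word 5: 'familiar'
  Word 6: 'above'
  Word 7: 'tree'
  Word 8: 'reads'
Total words: 8

8


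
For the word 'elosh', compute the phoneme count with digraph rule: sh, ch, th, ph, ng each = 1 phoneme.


Parsing 'elosh' greedily, digraphs first:
  'e' -> vowel phoneme (phonemes so far: 1)
  'l' -> consonant phoneme (phonemes so far: 2)
  'o' -> vowel phoneme (phonemes so far: 3)
  'sh' -> digraph (1 consonant phoneme) (phonemes so far: 4)
Total phonemes: 4

4


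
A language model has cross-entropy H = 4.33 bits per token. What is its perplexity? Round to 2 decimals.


Perplexity formula: PP = 2^H
H = 4.33
PP = 2^4.33
Decompose: 2^4.33 = 2^4 * 2^0.33
2^4 = 16, 2^0.33 ~ 1.2570134
PP ~ 16 * 1.2570134 = 20.1122144
Rounded to 2 decimals: 20.11

20.11


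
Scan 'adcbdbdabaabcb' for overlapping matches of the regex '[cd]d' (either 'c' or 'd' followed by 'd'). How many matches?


Pattern: [cd]d means either 'c' or 'd' followed by 'd'.
Scanning 'adcbdbdabaabcb' position-by-position:
  Pos 0: window 'ad' -> no
  Pos 1: window 'dc' -> no
  Pos 2: window 'cb' -> no
  Pos 3: window 'bd' -> no
  Pos 4: window 'db' -> no
  Pos 5: window 'bd' -> no
  Pos 6: window 'da' -> no
  Pos 7: window 'ab' -> no
  Pos 8: window 'ba' -> no
  Pos 9: window 'aa' -> no
  Pos 10: window 'ab' -> no
  Pos 11: window 'bc' -> no
  Pos 12: window 'cb' -> no
  Pos 13: window 'b' -> no
Total matches: 0

0


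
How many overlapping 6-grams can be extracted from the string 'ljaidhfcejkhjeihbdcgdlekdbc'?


String 'ljaidhfcejkhjeihbdcgdlekdbc' has length L = 27.
Number of overlapping n-grams = L - n + 1
Substituting: 27 - 6 + 1 = 22

22


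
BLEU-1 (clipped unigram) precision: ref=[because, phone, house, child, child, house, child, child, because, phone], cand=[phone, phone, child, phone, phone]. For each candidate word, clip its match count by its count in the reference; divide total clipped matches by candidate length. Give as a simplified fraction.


Reference word counts: {'because': 2, 'child': 4, 'house': 2, 'phone': 2}
Checking each candidate word (with clipping):
  'phone' -> in reference (ref count 2, used 1/2) -> match (matches: 1)
  'phone' -> in reference (ref count 2, used 2/2) -> match (matches: 2)
  'child' -> in reference (ref count 4, used 1/4) -> match (matches: 3)
  'phone' -> ref count 2 already used up (2/2) -> clipped, no match (matches: 3)
  'phone' -> ref count 2 already used up (2/2) -> clipped, no match (matches: 3)
Clipped matches: 3, Candidate length: 5
Precision = 3/5

3/5


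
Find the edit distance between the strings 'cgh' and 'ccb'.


Building DP table for s1='cgh' (len 3) and s2='ccb' (len 3):
       c  c  b
    0  1  2  3
  c 1  0  1  2
  g 2  1  1  2
  h 3  2  2  2
Edit distance = dp[3][3] = 2

2


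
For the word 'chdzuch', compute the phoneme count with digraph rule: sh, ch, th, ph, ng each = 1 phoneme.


Parsing 'chdzuch' greedily, digraphs first:
  'ch' -> digraph (1 consonant phoneme) (phonemes so far: 1)
  'd' -> consonant phoneme (phonemes so far: 2)
  'z' -> consonant phoneme (phonemes so far: 3)
  'u' -> vowel phoneme (phonemes so far: 4)
  'ch' -> digraph (1 consonant phoneme) (phonemes so far: 5)
Total phonemes: 5

5


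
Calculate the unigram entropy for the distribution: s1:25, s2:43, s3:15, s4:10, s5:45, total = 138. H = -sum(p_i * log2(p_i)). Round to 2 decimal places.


Computing entropy H = -sum(p_i * log2(p_i)):
  s1: p = 25/138 = 0.1812, -p*log2(p) = 0.4465
  s2: p = 43/138 = 0.3116, -p*log2(p) = 0.5242
  s3: p = 15/138 = 0.1087, -p*log2(p) = 0.3480
  s4: p = 10/138 = 0.0725, -p*log2(p) = 0.2744
  s5: p = 45/138 = 0.3261, -p*log2(p) = 0.5272
H = sum of terms = 2.1203
Rounded to 2 decimals: 2.12

2.12


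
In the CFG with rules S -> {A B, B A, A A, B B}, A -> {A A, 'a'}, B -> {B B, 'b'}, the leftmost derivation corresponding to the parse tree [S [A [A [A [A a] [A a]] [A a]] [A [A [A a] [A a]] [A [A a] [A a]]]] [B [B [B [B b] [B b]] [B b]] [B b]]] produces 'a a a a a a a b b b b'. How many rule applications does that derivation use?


Every bracketed nonterminal node [X ...] in the tree is produced by exactly one rule application.
Reading the tree off as a leftmost derivation:
  Step 1: S  =>  A B   (applied S -> A B)
  Step 2: A B  =>  A A B   (applied A -> A A)
  Step 3: A A B  =>  A A A B   (applied A -> A A)
  Step 4: A A A B  =>  A A A A B   (applied A -> A A)
  Step 5: A A A A B  =>  a A A A B   (applied A -> a)
  Step 6: a A A A B  =>  a a A A B   (applied A -> a)
  Step 7: a a A A B  =>  a a a A B   (applied A -> a)
  Step 8: a a a A B  =>  a a a A A B   (applied A -> A A)
  Step 9: a a a A A B  =>  a a a A A A B   (applied A -> A A)
  Step 10: a a a A A A B  =>  a a a a A A B   (applied A -> a)
  Step 11: a a a a A A B  =>  a a a a a A B   (applied A -> a)
  Step 12: a a a a a A B  =>  a a a a a A A B   (applied A -> A A)
  Step 13: a a a a a A A B  =>  a a a a a a A B   (applied A -> a)
  Step 14: a a a a a a A B  =>  a a a a a a a B   (applied A -> a)
  Step 15: a a a a a a a B  =>  a a a a a a a B B   (applied B -> B B)
  Step 16: a a a a a a a B B  =>  a a a a a a a B B B   (applied B -> B B)
  Step 17: a a a a a a a B B B  =>  a a a a a a a B B B B   (applied B -> B B)
  Step 18: a a a a a a a B B B B  =>  a a a a a a a b B B B   (applied B -> b)
  Step 19: a a a a a a a b B B B  =>  a a a a a a a b b B B   (applied B -> b)
  Step 20: a a a a a a a b b B B  =>  a a a a a a a b b b B   (applied B -> b)
  Step 21: a a a a a a a b b b B  =>  a a a a a a a b b b b   (applied B -> b)
Final yield: a a a a a a a b b b b
Total rewrite steps: 21

21


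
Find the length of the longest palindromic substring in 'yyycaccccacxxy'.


Scanning 'yyycaccccacxxy' for palindromic substrings.
Substring at positions 3-10: 'caccccac'.
Check: reverse('caccccac') = 'caccccac' -> palindrome confirmed.
Neighbouring characters ('y' / 'x') break symmetry, so it cannot extend further.
No longer palindromic substring exists; longest length = 8

8


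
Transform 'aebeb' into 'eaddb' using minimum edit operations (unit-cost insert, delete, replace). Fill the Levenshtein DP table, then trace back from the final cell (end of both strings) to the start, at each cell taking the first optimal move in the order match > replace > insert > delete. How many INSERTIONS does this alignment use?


Edit distance = 4. Backtracking from cell (5, 5) with preference match > replace > insert > delete,
then listing the resulting alignment 'aebeb' -> 'eaddb' left to right:
  Step 1: replace a->e
  Step 2: replace e->a
  Step 3: replace b->d
  Step 4: replace e->d
  Step 5: keep 'b'
Total insertions: 0

0


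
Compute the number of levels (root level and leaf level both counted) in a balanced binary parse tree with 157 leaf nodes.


In a balanced binary tree with n leaves the deepest leaf is ceil(log2(n)) edges below the root,
so counting node levels inclusive of root and leaves gives ceil(log2(n)) + 1 levels.
log2(157) = 7.2946
ceil(7.2946) = 8
levels = 8 + 1 = 9

9


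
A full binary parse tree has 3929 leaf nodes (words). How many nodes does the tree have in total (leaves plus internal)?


Leaf nodes (terminals): 3929
Internal nodes = n - 1 = 3929 - 1 = 3928
Total = leaves + internal = 3929 + 3928 = 7857

7857


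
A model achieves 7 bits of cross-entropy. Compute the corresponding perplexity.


Perplexity formula: PP = 2^H
H = 7
PP = 2^7
Steps: 2^1 = 2, 2^2 = 4, 2^3 = 8, 2^4 = 16, 2^5 = 32, 2^6 = 64, 2^7 = 128
PP = 128

128


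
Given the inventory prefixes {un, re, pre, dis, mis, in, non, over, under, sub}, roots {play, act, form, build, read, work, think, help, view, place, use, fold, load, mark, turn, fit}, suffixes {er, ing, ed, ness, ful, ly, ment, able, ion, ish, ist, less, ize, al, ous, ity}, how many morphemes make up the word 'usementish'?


Segmenting 'usementish' against the inventory:
  'use' -> root (morpheme 1)
  'ment' -> suffix (morpheme 2)
  'ish' -> suffix (morpheme 3)
Total morphemes: 3

3


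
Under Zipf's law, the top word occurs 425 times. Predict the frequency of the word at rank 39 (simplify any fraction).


Zipf's law: freq(rank) = f1 / rank
f1 = 425, rank = 39
freq = 425 / 39
GCD(425, 39) = 1
Simplified: 425/39

425/39


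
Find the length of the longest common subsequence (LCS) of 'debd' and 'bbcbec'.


DP table for LCS of 'debd' and 'bbcbec':
       b  b  c  b  e  c
    0  0  0  0  0  0  0
  d 0  0  0  0  0  0  0
  e 0  0  0  0  0  1  1
  b 0  1  1  1  1  1  1
  d 0  1  1  1  1  1  1
LCS: 'e'
LCS length = 1

1


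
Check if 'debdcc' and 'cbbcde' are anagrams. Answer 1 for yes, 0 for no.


Sort characters of 'debdcc': 'bccdde'
Sort characters of 'cbbcde': 'bbccde'
Sorted forms differ -> they are NOT anagrams
Result: 0

0


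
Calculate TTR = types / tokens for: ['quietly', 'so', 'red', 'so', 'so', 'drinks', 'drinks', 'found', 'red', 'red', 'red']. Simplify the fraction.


Tokens: 11
Unique types: ('drinks', 'found', 'quietly', 'red', 'so') = 5
TTR = 5/11
Already in lowest terms.

5/11


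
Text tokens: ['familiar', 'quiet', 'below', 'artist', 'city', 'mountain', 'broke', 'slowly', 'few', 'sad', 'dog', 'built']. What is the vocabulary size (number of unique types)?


Listing all tokens and tracking unique types:
  Token 1: 'familiar' -> NEW (unique so far: 1)
  Token 2: 'quiet' -> NEW (unique so far: 2)
  Token 3: 'below' -> NEW (unique so far: 3)
  Token 4: 'artist' -> NEW (unique so far: 4)
  Token 5: 'city' -> NEW (unique so far: 5)
  Token 6: 'mountain' -> NEW (unique so far: 6)
  Token 7: 'broke' -> NEW (unique so far: 7)
  Token 8: 'slowly' -> NEW (unique so far: 8)
  Token 9: 'few' -> NEW (unique so far: 9)
  Token 10: 'sad' -> NEW (unique so far: 10)
  Token 11: 'dog' -> NEW (unique so far: 11)
  Token 12: 'built' -> NEW (unique so far: 12)
Unique types: ('artist', 'below', 'broke', 'built', 'city', 'dog', 'familiar', 'few', 'mountain', 'quiet', 'sad', 'slowly')
Vocabulary size: 12

12


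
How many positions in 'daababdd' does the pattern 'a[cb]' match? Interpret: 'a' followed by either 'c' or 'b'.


Pattern: a[cb] means 'a' followed by either 'c' or 'b'.
Scanning 'daababdd' position-by-position:
  Pos 0: window 'da' -> no
  Pos 1: window 'aa' -> no
  Pos 2: window 'ab' -> MATCH
  Pos 3: window 'ba' -> no
  Pos 4: window 'ab' -> MATCH
  Pos 5: window 'bd' -> no
  Pos 6: window 'dd' -> no
  Pos 7: window 'd' -> no
Total matches: 2

2


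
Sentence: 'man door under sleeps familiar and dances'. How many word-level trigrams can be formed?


Word trigrams from [7] words:
  Trigram 1: (man door under)
  Trigram 2: (door under sleeps)
  Trigram 3: (under sleeps familiar)
  Trigram 4: (sleeps familiar and)
  Trigram 5: (familiar and dances)
Total word trigrams: 7 - 2 = 5

5


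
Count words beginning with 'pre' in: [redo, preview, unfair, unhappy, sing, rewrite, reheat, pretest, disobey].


Checking each word for prefix 'pre':
  'redo' -> no (count: 0)
  'preview' -> YES, starts with 'pre' (count: 1)
  'unfair' -> no (count: 1)
  'unhappy' -> no (count: 1)
  'sing' -> no (count: 1)
  'rewrite' -> no (count: 1)
  'reheat' -> no (count: 1)
  'pretest' -> YES, starts with 'pre' (count: 2)
  'disobey' -> no (count: 2)
Total with prefix 'pre': 2

2


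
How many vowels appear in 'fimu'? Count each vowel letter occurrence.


Scanning each character of 'fimu':
  Position 1: 'f' -> consonant (running count: 0)
  Position 2: 'i' -> vowel (running count: 1)
  Position 3: 'm' -> consonant (running count: 1)
  Position 4: 'u' -> vowel (running count: 2)
Total vowels: 2

2


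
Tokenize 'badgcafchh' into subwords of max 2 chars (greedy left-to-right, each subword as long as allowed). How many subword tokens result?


'badgcafchh' has 10 characters.
Chunking with max size 2:
  Chunk 1: 'ba' (positions 0-1)
  Chunk 2: 'dg' (positions 2-3)
  Chunk 3: 'ca' (positions 4-5)
  Chunk 4: 'fc' (positions 6-7)
  Chunk 5: 'hh' (positions 8-9)
Total chunks: ceil(10 / 2) = 5

5


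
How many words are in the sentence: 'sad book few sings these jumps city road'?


Counting words by splitting on spaces:
  Word 1: 'sad'
  Word 2: 'book'
  Word 3: 'few'
  Word 4: 'sings'
  Word 5: 'these'
  Word 6: 'jumps'
  Word 7: 'city'
  Word 8: 'road'
Total words: 8

8


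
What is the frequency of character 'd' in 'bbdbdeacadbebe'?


Scanning 'bbdbdeacadbebe' for 'd':
  Position 2: 'd' -> MATCH (count: 1)
  Position 4: 'd' -> MATCH (count: 2)
  Position 9: 'd' -> MATCH (count: 3)
Total occurrences of 'd': 3

3


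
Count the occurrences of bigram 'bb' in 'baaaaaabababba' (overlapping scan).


Scanning 'baaaaaabababba' for bigram 'bb':
  Position 0: 'ba' -> no
  Position 1: 'aa' -> no
  Position 2: 'aa' -> no
  Position 3: 'aa' -> no
  Position 4: 'aa' -> no
  Position 5: 'aa' -> no
  Position 6: 'ab' -> no
  Position 7: 'ba' -> no
  Position 8: 'ab' -> no
  Position 9: 'ba' -> no
  Position 10: 'ab' -> no
  Position 11: 'bb' -> MATCH
  Position 12: 'ba' -> no
Total matches: 1

1


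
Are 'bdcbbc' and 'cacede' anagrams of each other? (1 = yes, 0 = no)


Sort characters of 'bdcbbc': 'bbbccd'
Sort characters of 'cacede': 'accdee'
Sorted forms differ -> they are NOT anagrams
Result: 0

0


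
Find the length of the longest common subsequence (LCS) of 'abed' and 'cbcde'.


DP table for LCS of 'abed' and 'cbcde':
       c  b  c  d  e
    0  0  0  0  0  0
  a 0  0  0  0  0  0
  b 0  0  1  1  1  1
  e 0  0  1  1  1  2
  d 0  0  1  1  2  2
LCS: 'be'
LCS length = 2

2


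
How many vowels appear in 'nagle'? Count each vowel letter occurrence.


Scanning each character of 'nagle':
  Position 1: 'n' -> consonant (running count: 0)
  Position 2: 'a' -> vowel (running count: 1)
  Position 3: 'g' -> consonant (running count: 1)
  Position 4: 'l' -> consonant (running count: 1)
  Position 5: 'e' -> vowel (running count: 2)
Total vowels: 2

2


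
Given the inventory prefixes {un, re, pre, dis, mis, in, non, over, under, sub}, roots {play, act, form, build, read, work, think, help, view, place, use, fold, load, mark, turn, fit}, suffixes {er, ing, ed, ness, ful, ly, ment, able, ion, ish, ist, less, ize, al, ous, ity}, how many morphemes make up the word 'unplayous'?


Segmenting 'unplayous' against the inventory:
  'un' -> prefix (morpheme 1)
  'play' -> root (morpheme 2)
  'ous' -> suffix (morpheme 3)
Total morphemes: 3

3


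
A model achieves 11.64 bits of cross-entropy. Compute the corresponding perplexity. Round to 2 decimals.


Perplexity formula: PP = 2^H
H = 11.64
PP = 2^11.64
Decompose: 2^11.64 = 2^11 * 2^0.64
2^11 = 2048, 2^0.64 ~ 1.5583292
PP ~ 2048 * 1.5583292 = 3191.4582016
Rounded to 2 decimals: 3191.46

3191.46


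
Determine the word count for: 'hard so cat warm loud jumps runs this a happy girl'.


Counting words by splitting on spaces:
  Word 1: 'hard'
  Word 2: 'so'
  Word 3: 'cat'
  Word 4: 'warm'
  Word 5: 'loud'
  Word 6: 'jumps'
  Word 7: 'runs'
  Word 8: 'this'
  Word 9: 'a'
  Word 10: 'happy'
  Word 11: 'girl'
Total words: 11

11


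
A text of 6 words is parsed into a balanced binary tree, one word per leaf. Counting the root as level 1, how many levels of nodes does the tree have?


In a balanced binary tree with n leaves the deepest leaf is ceil(log2(n)) edges below the root,
so counting node levels inclusive of root and leaves gives ceil(log2(n)) + 1 levels.
log2(6) = 2.5850
ceil(2.5850) = 3
levels = 3 + 1 = 4

4


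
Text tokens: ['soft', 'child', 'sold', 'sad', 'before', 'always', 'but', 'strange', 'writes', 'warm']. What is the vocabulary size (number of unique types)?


Listing all tokens and tracking unique types:
  Token 1: 'soft' -> NEW (unique so far: 1)
  Token 2: 'child' -> NEW (unique so far: 2)
  Token 3: 'sold' -> NEW (unique so far: 3)
  Token 4: 'sad' -> NEW (unique so far: 4)
  Token 5: 'before' -> NEW (unique so far: 5)
  Token 6: 'always' -> NEW (unique so far: 6)
  Token 7: 'but' -> NEW (unique so far: 7)
  Token 8: 'strange' -> NEW (unique so far: 8)
  Token 9: 'writes' -> NEW (unique so far: 9)
  Token 10: 'warm' -> NEW (unique so far: 10)
Unique types: ('always', 'before', 'but', 'child', 'sad', 'soft', 'sold', 'strange', 'warm', 'writes')
Vocabulary size: 10

10


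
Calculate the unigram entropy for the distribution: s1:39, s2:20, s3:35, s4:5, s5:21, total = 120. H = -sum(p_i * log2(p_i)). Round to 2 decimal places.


Computing entropy H = -sum(p_i * log2(p_i)):
  s1: p = 39/120 = 0.3250, -p*log2(p) = 0.5270
  s2: p = 20/120 = 0.1667, -p*log2(p) = 0.4308
  s3: p = 35/120 = 0.2917, -p*log2(p) = 0.5185
  s4: p = 5/120 = 0.0417, -p*log2(p) = 0.1910
  s5: p = 21/120 = 0.1750, -p*log2(p) = 0.4401
H = sum of terms = 2.1074
Rounded to 2 decimals: 2.11

2.11


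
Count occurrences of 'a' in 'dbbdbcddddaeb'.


Scanning 'dbbdbcddddaeb' for 'a':
  Position 10: 'a' -> MATCH (count: 1)
Total occurrences of 'a': 1

1


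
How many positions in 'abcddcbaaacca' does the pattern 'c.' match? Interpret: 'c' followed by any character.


Pattern: c. means 'c' followed by any character.
Scanning 'abcddcbaaacca' position-by-position:
  Pos 0: window 'ab' -> no
  Pos 1: window 'bc' -> no
  Pos 2: window 'cd' -> MATCH
  Pos 3: window 'dd' -> no
  Pos 4: window 'dc' -> no
  Pos 5: window 'cb' -> MATCH
  Pos 6: window 'ba' -> no
  Pos 7: window 'aa' -> no
  Pos 8: window 'aa' -> no
  Pos 9: window 'ac' -> no
  Pos 10: window 'cc' -> MATCH
  Pos 11: window 'ca' -> MATCH
  Pos 12: window 'a' -> no
Total matches: 4

4


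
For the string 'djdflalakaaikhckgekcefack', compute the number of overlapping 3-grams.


String 'djdflalakaaikhckgekcefack' has length L = 25.
Number of overlapping n-grams = L - n + 1
Substituting: 25 - 3 + 1 = 23

23


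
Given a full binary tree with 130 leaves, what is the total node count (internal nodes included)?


Leaf nodes (terminals): 130
Internal nodes = n - 1 = 130 - 1 = 129
Total = leaves + internal = 130 + 129 = 259

259


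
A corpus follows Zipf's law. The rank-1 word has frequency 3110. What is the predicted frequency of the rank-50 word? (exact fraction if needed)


Zipf's law: freq(rank) = f1 / rank
f1 = 3110, rank = 50
freq = 3110 / 50
GCD(3110, 50) = 10
Simplified: 311/5

311/5


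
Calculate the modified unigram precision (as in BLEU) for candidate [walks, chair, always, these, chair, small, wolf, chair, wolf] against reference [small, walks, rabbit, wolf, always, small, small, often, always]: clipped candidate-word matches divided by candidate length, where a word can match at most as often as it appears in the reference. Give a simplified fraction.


Reference word counts: {'always': 2, 'often': 1, 'rabbit': 1, 'small': 3, 'walks': 1, 'wolf': 1}
Checking each candidate word (with clipping):
  'walks' -> in reference (ref count 1, used 1/1) -> match (matches: 1)
  'chair' -> not in reference -> no match (matches: 1)
  'always' -> in reference (ref count 2, used 1/2) -> match (matches: 2)
  'these' -> not in reference -> no match (matches: 2)
  'chair' -> not in reference -> no match (matches: 2)
  'small' -> in reference (ref count 3, used 1/3) -> match (matches: 3)
  'wolf' -> in reference (ref count 1, used 1/1) -> match (matches: 4)
  'chair' -> not in reference -> no match (matches: 4)
  'wolf' -> ref count 1 already used up (1/1) -> clipped, no match (matches: 4)
Clipped matches: 4, Candidate length: 9
Precision = 4/9

4/9


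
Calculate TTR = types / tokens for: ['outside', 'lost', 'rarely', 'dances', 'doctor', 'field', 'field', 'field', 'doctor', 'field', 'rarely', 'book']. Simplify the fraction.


Tokens: 12
Unique types: ('book', 'dances', 'doctor', 'field', 'lost', 'outside', 'rarely') = 7
TTR = 7/12
Already in lowest terms.

7/12


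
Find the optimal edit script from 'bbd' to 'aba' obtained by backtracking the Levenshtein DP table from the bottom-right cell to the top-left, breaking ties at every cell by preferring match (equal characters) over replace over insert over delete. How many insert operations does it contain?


Edit distance = 2. Backtracking from cell (3, 3) with preference match > replace > insert > delete,
then listing the resulting alignment 'bbd' -> 'aba' left to right:
  Step 1: replace b->a
  Step 2: keep 'b'
  Step 3: replace d->a
Total insertions: 0

0


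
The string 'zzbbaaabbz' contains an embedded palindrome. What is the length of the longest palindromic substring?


Scanning 'zzbbaaabbz' for palindromic substrings.
Substring at positions 1-9: 'zbbaaabbz'.
Check: reverse('zbbaaabbz') = 'zbbaaabbz' -> palindrome confirmed.
Neighbouring characters ('z' / '-') break symmetry, so it cannot extend further.
No longer palindromic substring exists; longest length = 9

9


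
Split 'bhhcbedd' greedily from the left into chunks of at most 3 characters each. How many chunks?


'bhhcbedd' has 8 characters.
Chunking with max size 3:
  Chunk 1: 'bhh' (positions 0-2)
  Chunk 2: 'cbe' (positions 3-5)
  Chunk 3: 'dd' (positions 6-7)
Total chunks: ceil(8 / 3) = 3

3


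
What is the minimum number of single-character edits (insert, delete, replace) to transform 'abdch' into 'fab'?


Building DP table for s1='abdch' (len 5) and s2='fab' (len 3):
       f  a  b
    0  1  2  3
  a 1  1  1  2
  b 2  2  2  1
  d 3  3  3  2
  c 4  4  4  3
  h 5  5  5  4
Edit distance = dp[5][3] = 4

4


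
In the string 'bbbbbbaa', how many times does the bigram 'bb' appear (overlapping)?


Scanning 'bbbbbbaa' for bigram 'bb':
  Position 0: 'bb' -> MATCH
  Position 1: 'bb' -> MATCH
  Position 2: 'bb' -> MATCH
  Position 3: 'bb' -> MATCH
  Position 4: 'bb' -> MATCH
  Position 5: 'ba' -> no
  Position 6: 'aa' -> no
Total matches: 5

5


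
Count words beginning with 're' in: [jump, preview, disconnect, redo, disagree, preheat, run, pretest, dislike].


Checking each word for prefix 're':
  'jump' -> no (count: 0)
  'preview' -> no (count: 0)
  'disconnect' -> no (count: 0)
  'redo' -> YES, starts with 're' (count: 1)
  'disagree' -> no (count: 1)
  'preheat' -> no (count: 1)
  'run' -> no (count: 1)
  'pretest' -> no (count: 1)
  'dislike' -> no (count: 1)
Total with prefix 're': 1

1


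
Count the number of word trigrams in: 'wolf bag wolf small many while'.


Word trigrams from [6] words:
  Trigram 1: (wolf bag wolf)
  Trigram 2: (bag wolf small)
  Trigram 3: (wolf small many)
  Trigram 4: (small many while)
Total word trigrams: 6 - 2 = 4

4


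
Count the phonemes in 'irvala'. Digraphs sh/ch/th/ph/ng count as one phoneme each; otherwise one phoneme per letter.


Parsing 'irvala' greedily, digraphs first:
  'i' -> vowel phoneme (phonemes so far: 1)
  'r' -> consonant phoneme (phonemes so far: 2)
  'v' -> consonant phoneme (phonemes so far: 3)
  'a' -> vowel phoneme (phonemes so far: 4)
  'l' -> consonant phoneme (phonemes so far: 5)
  'a' -> vowel phoneme (phonemes so far: 6)
Total phonemes: 6

6


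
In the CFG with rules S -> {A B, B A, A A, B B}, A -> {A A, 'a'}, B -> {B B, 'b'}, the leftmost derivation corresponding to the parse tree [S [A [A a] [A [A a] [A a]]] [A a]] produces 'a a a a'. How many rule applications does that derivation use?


Every bracketed nonterminal node [X ...] in the tree is produced by exactly one rule application.
Reading the tree off as a leftmost derivation:
  Step 1: S  =>  A A   (applied S -> A A)
  Step 2: A A  =>  A A A   (applied A -> A A)
  Step 3: A A A  =>  a A A   (applied A -> a)
  Step 4: a A A  =>  a A A A   (applied A -> A A)
  Step 5: a A A A  =>  a a A A   (applied A -> a)
  Step 6: a a A A  =>  a a a A   (applied A -> a)
  Step 7: a a a A  =>  a a a a   (applied A -> a)
Final yield: a a a a
Total rewrite steps: 7

7


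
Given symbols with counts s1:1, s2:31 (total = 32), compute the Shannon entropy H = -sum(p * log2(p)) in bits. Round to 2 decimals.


Computing entropy H = -sum(p_i * log2(p_i)):
  s1: p = 1/32 = 0.0312, -p*log2(p) = 0.1562
  s2: p = 31/32 = 0.9688, -p*log2(p) = 0.0444
H = sum of terms = 0.2006
Rounded to 2 decimals: 0.20

0.20


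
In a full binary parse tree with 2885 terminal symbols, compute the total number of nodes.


Leaf nodes (terminals): 2885
Internal nodes = n - 1 = 2885 - 1 = 2884
Total = leaves + internal = 2885 + 2884 = 5769

5769


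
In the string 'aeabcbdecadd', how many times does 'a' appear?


Scanning 'aeabcbdecadd' for 'a':
  Position 0: 'a' -> MATCH (count: 1)
  Position 2: 'a' -> MATCH (count: 2)
  Position 9: 'a' -> MATCH (count: 3)
Total occurrences of 'a': 3

3


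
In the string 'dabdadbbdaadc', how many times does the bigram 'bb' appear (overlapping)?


Scanning 'dabdadbbdaadc' for bigram 'bb':
  Position 0: 'da' -> no
  Position 1: 'ab' -> no
  Position 2: 'bd' -> no
  Position 3: 'da' -> no
  Position 4: 'ad' -> no
  Position 5: 'db' -> no
  Position 6: 'bb' -> MATCH
  Position 7: 'bd' -> no
  Position 8: 'da' -> no
  Position 9: 'aa' -> no
  Position 10: 'ad' -> no
  Position 11: 'dc' -> no
Total matches: 1

1


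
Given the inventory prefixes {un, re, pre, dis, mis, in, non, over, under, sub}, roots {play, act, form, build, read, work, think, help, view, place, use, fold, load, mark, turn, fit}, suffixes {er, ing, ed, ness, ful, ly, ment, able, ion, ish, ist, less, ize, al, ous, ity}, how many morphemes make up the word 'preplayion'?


Segmenting 'preplayion' against the inventory:
  'pre' -> prefix (morpheme 1)
  'play' -> root (morpheme 2)
  'ion' -> suffix (morpheme 3)
Total morphemes: 3

3


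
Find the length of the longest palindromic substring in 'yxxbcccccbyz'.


Scanning 'yxxbcccccbyz' for palindromic substrings.
Substring at positions 3-9: 'bcccccb'.
Check: reverse('bcccccb') = 'bcccccb' -> palindrome confirmed.
Neighbouring characters ('x' / 'y') break symmetry, so it cannot extend further.
No longer palindromic substring exists; longest length = 7

7


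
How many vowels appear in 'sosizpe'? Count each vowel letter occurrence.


Scanning each character of 'sosizpe':
  Position 1: 's' -> consonant (running count: 0)
  Position 2: 'o' -> vowel (running count: 1)
  Position 3: 's' -> consonant (running count: 1)
  Position 4: 'i' -> vowel (running count: 2)
  Position 5: 'z' -> consonant (running count: 2)
  Position 6: 'p' -> consonant (running count: 2)
  Position 7: 'e' -> vowel (running count: 3)
Total vowels: 3

3


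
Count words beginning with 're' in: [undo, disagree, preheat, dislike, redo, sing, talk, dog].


Checking each word for prefix 're':
  'undo' -> no (count: 0)
  'disagree' -> no (count: 0)
  'preheat' -> no (count: 0)
  'dislike' -> no (count: 0)
  'redo' -> YES, starts with 're' (count: 1)
  'sing' -> no (count: 1)
  'talk' -> no (count: 1)
  'dog' -> no (count: 1)
Total with prefix 're': 1

1


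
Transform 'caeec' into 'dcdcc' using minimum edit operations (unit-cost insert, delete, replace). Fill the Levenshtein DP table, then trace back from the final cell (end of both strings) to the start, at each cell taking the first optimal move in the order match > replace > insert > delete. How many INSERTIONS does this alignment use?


Edit distance = 4. Backtracking from cell (5, 5) with preference match > replace > insert > delete,
then listing the resulting alignment 'caeec' -> 'dcdcc' left to right:
  Step 1: replace c->d
  Step 2: replace a->c
  Step 3: replace e->d
  Step 4: replace e->c
  Step 5: keep 'c'
Total insertions: 0

0


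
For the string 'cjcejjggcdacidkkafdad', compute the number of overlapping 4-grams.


String 'cjcejjggcdacidkkafdad' has length L = 21.
Number of overlapping n-grams = L - n + 1
Substituting: 21 - 4 + 1 = 18

18


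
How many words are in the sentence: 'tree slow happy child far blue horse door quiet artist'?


Counting words by splitting on spaces:
  Word 1: 'tree'
  Word 2: 'slow'
  Word 3: 'happy'
  Word 4: 'child'
  Word 5: 'far'
  Word 6: 'blue'
  Word 7: 'horse'
  Word 8: 'door'
  Word 9: 'quiet'
  Word 10: 'artist'
Total words: 10

10


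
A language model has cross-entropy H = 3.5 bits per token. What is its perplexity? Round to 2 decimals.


Perplexity formula: PP = 2^H
H = 3.5
PP = 2^3.5
Decompose: 2^3.5 = 2^3 * 2^0.5 = 2^3 * sqrt(2)
2^3 = 8, sqrt(2) ~ 1.4142136
PP ~ 8 * 1.4142136 = 11.3137088
Rounded to 2 decimals: 11.31

11.31


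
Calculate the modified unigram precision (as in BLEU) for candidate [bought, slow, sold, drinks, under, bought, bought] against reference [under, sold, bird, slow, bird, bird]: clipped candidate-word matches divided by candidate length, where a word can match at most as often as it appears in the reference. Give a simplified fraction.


Reference word counts: {'bird': 3, 'slow': 1, 'sold': 1, 'under': 1}
Checking each candidate word (with clipping):
  'bought' -> not in reference -> no match (matches: 0)
  'slow' -> in reference (ref count 1, used 1/1) -> match (matches: 1)
  'sold' -> in reference (ref count 1, used 1/1) -> match (matches: 2)
  'drinks' -> not in reference -> no match (matches: 2)
  'under' -> in reference (ref count 1, used 1/1) -> match (matches: 3)
  'bought' -> not in reference -> no match (matches: 3)
  'bought' -> not in reference -> no match (matches: 3)
Clipped matches: 3, Candidate length: 7
Precision = 3/7

3/7


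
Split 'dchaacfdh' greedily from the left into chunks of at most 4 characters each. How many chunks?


'dchaacfdh' has 9 characters.
Chunking with max size 4:
  Chunk 1: 'dcha' (positions 0-3)
  Chunk 2: 'acfd' (positions 4-7)
  Chunk 3: 'h' (positions 8-8)
Total chunks: ceil(9 / 4) = 3

3
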